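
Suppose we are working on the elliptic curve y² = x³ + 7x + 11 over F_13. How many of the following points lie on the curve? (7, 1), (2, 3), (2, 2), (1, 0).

(7, 1): 1² ≡ 1, rhs ≡ 0 → off.
(2, 3): 3² ≡ 9, rhs ≡ 7 → off.
(2, 2): 2² ≡ 4, rhs ≡ 7 → off.
(1, 0): 0² ≡ 0, rhs ≡ 6 → off.

0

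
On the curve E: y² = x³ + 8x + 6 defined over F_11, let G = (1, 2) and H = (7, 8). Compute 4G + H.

First 4G:
Repeated addition: build up to 4G.
2G: tangent at (1, 2): λ = (3·1² + 8)/(2·2) ≡ 0/4. 4⁻¹ ≡ 3 (mod 11), so λ ≡ 0·3 ≡ 0.
  x = λ² - 1 - 1 = 0 - 2 ≡ 9; y = λ·(1 - 9) - 2 ≡ 9. → (9, 9)
3G: (9, 9) + (1, 2). λ = (2 - 9)/(1 - 9) ≡ 4/3 mod 11. 3⁻¹ ≡ 4 (mod 11), so λ ≡ 5.
  x = λ² - 9 - 1 = 25 - 10 ≡ 4; y = λ·(9 - 4) - 9 ≡ 5. → (4, 5)
4G: (4, 5) + (1, 2). λ = (2 - 5)/(1 - 4) ≡ 8/8 mod 11. 8⁻¹ ≡ 7 (mod 11), so λ ≡ 1.
  x = λ² - 4 - 1 = 1 - 5 ≡ 7; y = λ·(4 - 7) - 5 ≡ 3. → (7, 3)
4G = (7, 3).
Finally 4G + H:
(7, 3) + (7, 8): same x and y₁ ≡ -y₂, so the sum is O.

O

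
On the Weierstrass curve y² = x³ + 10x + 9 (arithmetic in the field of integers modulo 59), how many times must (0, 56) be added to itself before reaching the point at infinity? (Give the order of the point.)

2P: tangent at (0, 56): λ = (3·0² + 10)/(2·56) ≡ 10/53. 53⁻¹ ≡ 49 (mod 59) since 53·49 = 2597 ≡ 1, so λ ≡ 10·49 ≡ 18.
  x = λ² - 0 - 0 = 324 - 0 ≡ 29; y = λ·(0 - 29) - 56 ≡ 12. → (29, 12)
3P: (29, 12) + (0, 56). λ = (56 - 12)/(0 - 29) ≡ 44/30 mod 59. 30⁻¹ ≡ 2 (mod 59), so λ ≡ 29.
  x = λ² - 29 - 0 = 841 - 29 ≡ 45; y = λ·(29 - 45) - 12 ≡ 55. → (45, 55)
4P: (45, 55) + (0, 56). λ = (56 - 55)/(0 - 45) ≡ 1/14 mod 59. 14⁻¹ ≡ 38 (mod 59) since 14·38 = 532 ≡ 1, so λ ≡ 38.
  x = λ² - 45 - 0 = 1444 - 45 ≡ 42; y = λ·(45 - 42) - 55 ≡ 0. → (42, 0)
5P: (42, 0) + (0, 56). λ = (56 - 0)/(0 - 42) ≡ 56/17 mod 59. 17⁻¹ ≡ 7 (mod 59) since 17·7 = 119 ≡ 1, so λ ≡ 38.
  x = λ² - 42 - 0 = 1444 - 42 ≡ 45; y = λ·(42 - 45) - 0 ≡ 4. → (45, 4)
6P: (45, 4) + (0, 56). λ = (56 - 4)/(0 - 45) ≡ 52/14 mod 59. 14⁻¹ ≡ 38 (mod 59), so λ ≡ 29.
  x = λ² - 45 - 0 = 841 - 45 ≡ 29; y = λ·(45 - 29) - 4 ≡ 47. → (29, 47)
7P: (29, 47) + (0, 56). λ = (56 - 47)/(0 - 29) ≡ 9/30 mod 59. 30⁻¹ ≡ 2 (mod 59), so λ ≡ 18.
  x = λ² - 29 - 0 = 324 - 29 ≡ 0; y = λ·(29 - 0) - 47 ≡ 3. → (0, 3)
8P: (0, 3) + (0, 56): same x and y₁ ≡ -y₂, so the sum is the point at infinity.
8P = the point at infinity, so the order is 8.

8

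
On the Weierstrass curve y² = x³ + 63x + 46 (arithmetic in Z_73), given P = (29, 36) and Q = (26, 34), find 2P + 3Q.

(59, 56)

First 2P:
Repeated addition: build up to 2P.
2P: tangent at (29, 36): λ = (3·29² + 63)/(2·36) ≡ 31/72. 72⁻¹ ≡ 72 (mod 73), so λ ≡ 31·72 ≡ 42.
  x = λ² - 29 - 29 = 1764 - 58 ≡ 27; y = λ·(29 - 27) - 36 ≡ 48. → (27, 48)
2P = (27, 48).
Next 3Q:
Repeated addition: build up to 3Q.
2Q: tangent at (26, 34): λ = (3·26² + 63)/(2·34) ≡ 47/68. 68⁻¹ ≡ 29 (mod 73), so λ ≡ 47·29 ≡ 49.
  x = λ² - 26 - 26 = 2401 - 52 ≡ 13; y = λ·(26 - 13) - 34 ≡ 19. → (13, 19)
3Q: (13, 19) + (26, 34). λ = (34 - 19)/(26 - 13) ≡ 15/13 mod 73. 13⁻¹ ≡ 45 (mod 73) since 13·45 = 585 ≡ 1, so λ ≡ 18.
  x = λ² - 13 - 26 = 324 - 39 ≡ 66; y = λ·(13 - 66) - 19 ≡ 49. → (66, 49)
3Q = (66, 49).
Finally 2P + 3Q:
(27, 48) + (66, 49). λ = (49 - 48)/(66 - 27) ≡ 1/39 mod 73. 39⁻¹ ≡ 15 (mod 73) since 39·15 = 585 ≡ 1, so λ ≡ 15.
  x = λ² - 27 - 66 = 225 - 93 ≡ 59; y = λ·(27 - 59) - 48 ≡ 56. → (59, 56)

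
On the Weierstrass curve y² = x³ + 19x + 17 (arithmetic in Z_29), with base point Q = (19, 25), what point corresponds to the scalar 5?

(17, 2)

Repeated addition: build up to 5Q.
2Q: tangent at (19, 25): λ = (3·19² + 19)/(2·25) ≡ 0/21. 21⁻¹ ≡ 18 (mod 29), so λ ≡ 0·18 ≡ 0.
  x = λ² - 19 - 19 = 0 - 38 ≡ 20; y = λ·(19 - 20) - 25 ≡ 4. → (20, 4)
3Q: (20, 4) + (19, 25). λ = (25 - 4)/(19 - 20) ≡ 21/28 mod 29. 28⁻¹ ≡ 28 (mod 29) since 28·28 = 784 ≡ 1, so λ ≡ 8.
  x = λ² - 20 - 19 = 64 - 39 ≡ 25; y = λ·(20 - 25) - 4 ≡ 14. → (25, 14)
4Q: (25, 14) + (19, 25). λ = (25 - 14)/(19 - 25) ≡ 11/23 mod 29. 23⁻¹ ≡ 24 (mod 29) since 23·24 = 552 ≡ 1, so λ ≡ 3.
  x = λ² - 25 - 19 = 9 - 44 ≡ 23; y = λ·(25 - 23) - 14 ≡ 21. → (23, 21)
5Q: (23, 21) + (19, 25). λ = (25 - 21)/(19 - 23) ≡ 4/25 mod 29. 25⁻¹ ≡ 7 (mod 29), so λ ≡ 28.
  x = λ² - 23 - 19 = 784 - 42 ≡ 17; y = λ·(23 - 17) - 21 ≡ 2. → (17, 2)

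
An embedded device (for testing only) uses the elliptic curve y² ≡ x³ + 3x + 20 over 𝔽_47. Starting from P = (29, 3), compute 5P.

Repeated addition: build up to 5P.
2P: tangent at (29, 3): λ = (3·29² + 3)/(2·3) ≡ 35/6. 6⁻¹ ≡ 8 (mod 47), so λ ≡ 35·8 ≡ 45.
  x = λ² - 29 - 29 = 2025 - 58 ≡ 40; y = λ·(29 - 40) - 3 ≡ 19. → (40, 19)
3P: (40, 19) + (29, 3). λ = (3 - 19)/(29 - 40) ≡ 31/36 mod 47. 36⁻¹ ≡ 17 (mod 47) since 36·17 = 612 ≡ 1, so λ ≡ 10.
  x = λ² - 40 - 29 = 100 - 69 ≡ 31; y = λ·(40 - 31) - 19 ≡ 24. → (31, 24)
4P: (31, 24) + (29, 3). λ = (3 - 24)/(29 - 31) ≡ 26/45 mod 47. 45⁻¹ ≡ 23 (mod 47) since 45·23 = 1035 ≡ 1, so λ ≡ 34.
  x = λ² - 31 - 29 = 1156 - 60 ≡ 15; y = λ·(31 - 15) - 24 ≡ 3. → (15, 3)
5P: (15, 3) + (29, 3). λ = (3 - 3)/(29 - 15) ≡ 0/14 mod 47. 14⁻¹ ≡ 37 (mod 47) since 14·37 = 518 ≡ 1, so λ ≡ 0.
  x = λ² - 15 - 29 = 0 - 44 ≡ 3; y = λ·(15 - 3) - 3 ≡ 44. → (3, 44)

(3, 44)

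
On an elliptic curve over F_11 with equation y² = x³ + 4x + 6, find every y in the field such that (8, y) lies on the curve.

0

x³ + 4x + 6 = 550 ≡ 0 (mod 11).
Only y = 0 satisfies y² ≡ 0.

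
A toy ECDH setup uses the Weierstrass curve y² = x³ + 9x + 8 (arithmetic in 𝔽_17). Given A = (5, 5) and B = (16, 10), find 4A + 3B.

First 4A:
Double-and-add on 4 = (100)₂. Start with A = (5, 5) for the leading 1-bit.
double: tangent at (5, 5): λ = (3·5² + 9)/(2·5) ≡ 16/10. 10⁻¹ ≡ 12 (mod 17), so λ ≡ 16·12 ≡ 5.
  x = λ² - 5 - 5 = 25 - 10 ≡ 15; y = λ·(5 - 15) - 5 ≡ 13. → (15, 13)
double: tangent at (15, 13): λ = (3·15² + 9)/(2·13) ≡ 4/9. 9⁻¹ ≡ 2 (mod 17), so λ ≡ 4·2 ≡ 8.
  x = λ² - 15 - 15 = 64 - 30 ≡ 0; y = λ·(15 - 0) - 13 ≡ 5. → (0, 5)
4A = (0, 5).
Next 3B:
Repeated addition: build up to 3B.
2B: tangent at (16, 10): λ = (3·16² + 9)/(2·10) ≡ 12/3. 3⁻¹ ≡ 6 (mod 17), so λ ≡ 12·6 ≡ 4.
  x = λ² - 16 - 16 = 16 - 32 ≡ 1; y = λ·(16 - 1) - 10 ≡ 16. → (1, 16)
3B: (1, 16) + (16, 10). λ = (10 - 16)/(16 - 1) ≡ 11/15 mod 17. 15⁻¹ ≡ 8 (mod 17), so λ ≡ 3.
  x = λ² - 1 - 16 = 9 - 17 ≡ 9; y = λ·(1 - 9) - 16 ≡ 11. → (9, 11)
3B = (9, 11).
Finally 4A + 3B:
(0, 5) + (9, 11). λ = (11 - 5)/(9 - 0) ≡ 6/9 mod 17. 9⁻¹ ≡ 2 (mod 17) since 9·2 = 18 ≡ 1, so λ ≡ 12.
  x = λ² - 0 - 9 = 144 - 9 ≡ 16; y = λ·(0 - 16) - 5 ≡ 7. → (16, 7)

(16, 7)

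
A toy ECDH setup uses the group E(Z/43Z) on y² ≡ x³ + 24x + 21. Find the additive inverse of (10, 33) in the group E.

-(10, 33) = (10, -33 mod 43) = (10, 10).

(10, 10)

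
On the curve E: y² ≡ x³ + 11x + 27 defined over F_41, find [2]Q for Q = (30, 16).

tangent at (30, 16): λ = (3·30² + 11)/(2·16) ≡ 5/32. 32⁻¹ ≡ 9 (mod 41), so λ ≡ 5·9 ≡ 4.
  x = λ² - 30 - 30 = 16 - 60 ≡ 38; y = λ·(30 - 38) - 16 ≡ 34. → (38, 34)

(38, 34)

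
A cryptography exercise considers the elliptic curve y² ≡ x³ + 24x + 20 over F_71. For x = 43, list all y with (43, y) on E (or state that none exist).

20, 51

x³ + 24x + 20 = 80559 ≡ 45 (mod 71).
Square roots of 45 mod 71: 20 and 51 (since 20² = 400 ≡ 45).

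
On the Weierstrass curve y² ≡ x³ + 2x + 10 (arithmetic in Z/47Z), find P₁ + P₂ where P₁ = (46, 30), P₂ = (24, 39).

(13, 27)

(46, 30) + (24, 39). λ = (39 - 30)/(24 - 46) ≡ 9/25 mod 47. 25⁻¹ ≡ 32 (mod 47) since 25·32 = 800 ≡ 1, so λ ≡ 6.
  x = λ² - 46 - 24 = 36 - 70 ≡ 13; y = λ·(46 - 13) - 30 ≡ 27. → (13, 27)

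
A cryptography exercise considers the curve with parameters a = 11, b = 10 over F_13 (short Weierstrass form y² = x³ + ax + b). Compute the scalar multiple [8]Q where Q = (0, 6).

(2, 1)

Repeated addition: build up to 8Q.
2Q: tangent at (0, 6): λ = (3·0² + 11)/(2·6) ≡ 11/12. 12⁻¹ ≡ 12 (mod 13) since 12·12 = 144 ≡ 1, so λ ≡ 11·12 ≡ 2.
  x = λ² - 0 - 0 = 4 - 0 ≡ 4; y = λ·(0 - 4) - 6 ≡ 12. → (4, 12)
3Q: (4, 12) + (0, 6). λ = (6 - 12)/(0 - 4) ≡ 7/9 mod 13. 9⁻¹ ≡ 3 (mod 13), so λ ≡ 8.
  x = λ² - 4 - 0 = 64 - 4 ≡ 8; y = λ·(4 - 8) - 12 ≡ 8. → (8, 8)
4Q: (8, 8) + (0, 6). λ = (6 - 8)/(0 - 8) ≡ 11/5 mod 13. 5⁻¹ ≡ 8 (mod 13) since 5·8 = 40 ≡ 1, so λ ≡ 10.
  x = λ² - 8 - 0 = 100 - 8 ≡ 1; y = λ·(8 - 1) - 8 ≡ 10. → (1, 10)
5Q: (1, 10) + (0, 6). λ = (6 - 10)/(0 - 1) ≡ 9/12 mod 13. 12⁻¹ ≡ 12 (mod 13) since 12·12 = 144 ≡ 1, so λ ≡ 4.
  x = λ² - 1 - 0 = 16 - 1 ≡ 2; y = λ·(1 - 2) - 10 ≡ 12. → (2, 12)
6Q: (2, 12) + (0, 6). λ = (6 - 12)/(0 - 2) ≡ 7/11 mod 13. 11⁻¹ ≡ 6 (mod 13) since 11·6 = 66 ≡ 1, so λ ≡ 3.
  x = λ² - 2 - 0 = 9 - 2 ≡ 7; y = λ·(2 - 7) - 12 ≡ 12. → (7, 12)
7Q: (7, 12) + (0, 6). λ = (6 - 12)/(0 - 7) ≡ 7/6 mod 13. 6⁻¹ ≡ 11 (mod 13) since 6·11 = 66 ≡ 1, so λ ≡ 12.
  x = λ² - 7 - 0 = 144 - 7 ≡ 7; y = λ·(7 - 7) - 12 ≡ 1. → (7, 1)
8Q: (7, 1) + (0, 6). λ = (6 - 1)/(0 - 7) ≡ 5/6 mod 13. 6⁻¹ ≡ 11 (mod 13) since 6·11 = 66 ≡ 1, so λ ≡ 3.
  x = λ² - 7 - 0 = 9 - 7 ≡ 2; y = λ·(7 - 2) - 1 ≡ 1. → (2, 1)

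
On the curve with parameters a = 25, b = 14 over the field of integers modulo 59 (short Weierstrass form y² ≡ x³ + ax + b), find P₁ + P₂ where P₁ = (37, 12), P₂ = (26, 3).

(23, 37)

(37, 12) + (26, 3). λ = (3 - 12)/(26 - 37) ≡ 50/48 mod 59. 48⁻¹ ≡ 16 (mod 59), so λ ≡ 33.
  x = λ² - 37 - 26 = 1089 - 63 ≡ 23; y = λ·(37 - 23) - 12 ≡ 37. → (23, 37)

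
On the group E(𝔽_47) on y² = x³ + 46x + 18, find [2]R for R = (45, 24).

(31, 36)

tangent at (45, 24): λ = (3·45² + 46)/(2·24) ≡ 11/1. 1⁻¹ ≡ 1 (mod 47), so λ ≡ 11·1 ≡ 11.
  x = λ² - 45 - 45 = 121 - 90 ≡ 31; y = λ·(45 - 31) - 24 ≡ 36. → (31, 36)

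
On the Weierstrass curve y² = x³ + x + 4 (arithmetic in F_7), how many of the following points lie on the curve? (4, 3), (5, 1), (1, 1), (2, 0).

(4, 3): 3² ≡ 2, rhs ≡ 2 → on.
(5, 1): 1² ≡ 1, rhs ≡ 1 → on.
(1, 1): 1² ≡ 1, rhs ≡ 6 → off.
(2, 0): 0² ≡ 0, rhs ≡ 0 → on.

3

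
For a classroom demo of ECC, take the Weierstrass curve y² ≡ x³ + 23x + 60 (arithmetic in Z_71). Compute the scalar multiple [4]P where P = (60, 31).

(21, 52)

Repeated addition: build up to 4P.
2P: tangent at (60, 31): λ = (3·60² + 23)/(2·31) ≡ 31/62. 62⁻¹ ≡ 63 (mod 71) since 62·63 = 3906 ≡ 1, so λ ≡ 31·63 ≡ 36.
  x = λ² - 60 - 60 = 1296 - 120 ≡ 40; y = λ·(60 - 40) - 31 ≡ 50. → (40, 50)
3P: (40, 50) + (60, 31). λ = (31 - 50)/(60 - 40) ≡ 52/20 mod 71. 20⁻¹ ≡ 32 (mod 71) since 20·32 = 640 ≡ 1, so λ ≡ 31.
  x = λ² - 40 - 60 = 961 - 100 ≡ 9; y = λ·(40 - 9) - 50 ≡ 59. → (9, 59)
4P: (9, 59) + (60, 31). λ = (31 - 59)/(60 - 9) ≡ 43/51 mod 71. 51⁻¹ ≡ 39 (mod 71) since 51·39 = 1989 ≡ 1, so λ ≡ 44.
  x = λ² - 9 - 60 = 1936 - 69 ≡ 21; y = λ·(9 - 21) - 59 ≡ 52. → (21, 52)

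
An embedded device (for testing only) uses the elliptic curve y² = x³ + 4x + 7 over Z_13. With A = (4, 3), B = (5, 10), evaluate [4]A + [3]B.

(7, 1)

First 4A:
Repeated addition: build up to 4A.
2A: tangent at (4, 3): λ = (3·4² + 4)/(2·3) ≡ 0/6. 6⁻¹ ≡ 11 (mod 13) since 6·11 = 66 ≡ 1, so λ ≡ 0·11 ≡ 0.
  x = λ² - 4 - 4 = 0 - 8 ≡ 5; y = λ·(4 - 5) - 3 ≡ 10. → (5, 10)
3A: (5, 10) + (4, 3). λ = (3 - 10)/(4 - 5) ≡ 6/12 mod 13. 12⁻¹ ≡ 12 (mod 13) since 12·12 = 144 ≡ 1, so λ ≡ 7.
  x = λ² - 5 - 4 = 49 - 9 ≡ 1; y = λ·(5 - 1) - 10 ≡ 5. → (1, 5)
4A: (1, 5) + (4, 3). λ = (3 - 5)/(4 - 1) ≡ 11/3 mod 13. 3⁻¹ ≡ 9 (mod 13) since 3·9 = 27 ≡ 1, so λ ≡ 8.
  x = λ² - 1 - 4 = 64 - 5 ≡ 7; y = λ·(1 - 7) - 5 ≡ 12. → (7, 12)
4A = (7, 12).
Next 3B:
Repeated addition: build up to 3B.
2B: tangent at (5, 10): λ = (3·5² + 4)/(2·10) ≡ 1/7. 7⁻¹ ≡ 2 (mod 13), so λ ≡ 1·2 ≡ 2.
  x = λ² - 5 - 5 = 4 - 10 ≡ 7; y = λ·(5 - 7) - 10 ≡ 12. → (7, 12)
3B: (7, 12) + (5, 10). λ = (10 - 12)/(5 - 7) ≡ 11/11 mod 13. 11⁻¹ ≡ 6 (mod 13), so λ ≡ 1.
  x = λ² - 7 - 5 = 1 - 12 ≡ 2; y = λ·(7 - 2) - 12 ≡ 6. → (2, 6)
3B = (2, 6).
Finally 4A + 3B:
(7, 12) + (2, 6). λ = (6 - 12)/(2 - 7) ≡ 7/8 mod 13. 8⁻¹ ≡ 5 (mod 13), so λ ≡ 9.
  x = λ² - 7 - 2 = 81 - 9 ≡ 7; y = λ·(7 - 7) - 12 ≡ 1. → (7, 1)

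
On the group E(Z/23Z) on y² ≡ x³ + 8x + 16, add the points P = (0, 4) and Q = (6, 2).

(0, 4) + (6, 2). λ = (2 - 4)/(6 - 0) ≡ 21/6 mod 23. 6⁻¹ ≡ 4 (mod 23), so λ ≡ 15.
  x = λ² - 0 - 6 = 225 - 6 ≡ 12; y = λ·(0 - 12) - 4 ≡ 0. → (12, 0)

(12, 0)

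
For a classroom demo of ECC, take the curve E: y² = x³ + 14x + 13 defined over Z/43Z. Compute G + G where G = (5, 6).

tangent at (5, 6): λ = (3·5² + 14)/(2·6) ≡ 3/12. 12⁻¹ ≡ 18 (mod 43) since 12·18 = 216 ≡ 1, so λ ≡ 3·18 ≡ 11.
  x = λ² - 5 - 5 = 121 - 10 ≡ 25; y = λ·(5 - 25) - 6 ≡ 32. → (25, 32)

(25, 32)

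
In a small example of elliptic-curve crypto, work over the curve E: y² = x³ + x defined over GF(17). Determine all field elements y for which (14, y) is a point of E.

2, 15

x³ + 1x + 0 = 2758 ≡ 4 (mod 17).
Square roots of 4 mod 17: 2 and 15 (since 2² = 4 ≡ 4).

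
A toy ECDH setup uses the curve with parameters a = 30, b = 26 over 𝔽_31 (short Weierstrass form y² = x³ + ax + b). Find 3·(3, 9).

Write P = (3, 9).
Repeated addition: build up to 3P.
2P: tangent at (3, 9): λ = (3·3² + 30)/(2·9) ≡ 26/18. 18⁻¹ ≡ 19 (mod 31), so λ ≡ 26·19 ≡ 29.
  x = λ² - 3 - 3 = 841 - 6 ≡ 29; y = λ·(3 - 29) - 9 ≡ 12. → (29, 12)
3P: (29, 12) + (3, 9). λ = (9 - 12)/(3 - 29) ≡ 28/5 mod 31. 5⁻¹ ≡ 25 (mod 31) since 5·25 = 125 ≡ 1, so λ ≡ 18.
  x = λ² - 29 - 3 = 324 - 32 ≡ 13; y = λ·(29 - 13) - 12 ≡ 28. → (13, 28)

(13, 28)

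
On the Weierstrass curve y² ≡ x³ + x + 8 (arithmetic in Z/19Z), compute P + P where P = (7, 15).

tangent at (7, 15): λ = (3·7² + 1)/(2·15) ≡ 15/11. 11⁻¹ ≡ 7 (mod 19) since 11·7 = 77 ≡ 1, so λ ≡ 15·7 ≡ 10.
  x = λ² - 7 - 7 = 100 - 14 ≡ 10; y = λ·(7 - 10) - 15 ≡ 12. → (10, 12)

(10, 12)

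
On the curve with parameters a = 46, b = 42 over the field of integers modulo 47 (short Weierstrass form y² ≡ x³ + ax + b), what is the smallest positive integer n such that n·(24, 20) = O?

2P: tangent at (24, 20): λ = (3·24² + 46)/(2·20) ≡ 35/40. 40⁻¹ ≡ 20 (mod 47) since 40·20 = 800 ≡ 1, so λ ≡ 35·20 ≡ 42.
  x = λ² - 24 - 24 = 1764 - 48 ≡ 24; y = λ·(24 - 24) - 20 ≡ 27. → (24, 27)
3P: (24, 27) + (24, 20): same x and y₁ ≡ -y₂, so the sum is O.
3P = O, so the order is 3.

3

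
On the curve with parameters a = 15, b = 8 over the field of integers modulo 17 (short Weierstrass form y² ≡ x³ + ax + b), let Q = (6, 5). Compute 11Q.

Repeated addition: build up to 11Q.
2Q: tangent at (6, 5): λ = (3·6² + 15)/(2·5) ≡ 4/10. 10⁻¹ ≡ 12 (mod 17) since 10·12 = 120 ≡ 1, so λ ≡ 4·12 ≡ 14.
  x = λ² - 6 - 6 = 196 - 12 ≡ 14; y = λ·(6 - 14) - 5 ≡ 2. → (14, 2)
3Q: (14, 2) + (6, 5). λ = (5 - 2)/(6 - 14) ≡ 3/9 mod 17. 9⁻¹ ≡ 2 (mod 17) since 9·2 = 18 ≡ 1, so λ ≡ 6.
  x = λ² - 14 - 6 = 36 - 20 ≡ 16; y = λ·(14 - 16) - 2 ≡ 3. → (16, 3)
4Q: (16, 3) + (6, 5). λ = (5 - 3)/(6 - 16) ≡ 2/7 mod 17. 7⁻¹ ≡ 5 (mod 17), so λ ≡ 10.
  x = λ² - 16 - 6 = 100 - 22 ≡ 10; y = λ·(16 - 10) - 3 ≡ 6. → (10, 6)
5Q: (10, 6) + (6, 5). λ = (5 - 6)/(6 - 10) ≡ 16/13 mod 17. 13⁻¹ ≡ 4 (mod 17), so λ ≡ 13.
  x = λ² - 10 - 6 = 169 - 16 ≡ 0; y = λ·(10 - 0) - 6 ≡ 5. → (0, 5)
6Q: (0, 5) + (6, 5). λ = (5 - 5)/(6 - 0) ≡ 0/6 mod 17. 6⁻¹ ≡ 3 (mod 17), so λ ≡ 0.
  x = λ² - 0 - 6 = 0 - 6 ≡ 11; y = λ·(0 - 11) - 5 ≡ 12. → (11, 12)
7Q: (11, 12) + (6, 5). λ = (5 - 12)/(6 - 11) ≡ 10/12 mod 17. 12⁻¹ ≡ 10 (mod 17) since 12·10 = 120 ≡ 1, so λ ≡ 15.
  x = λ² - 11 - 6 = 225 - 17 ≡ 4; y = λ·(11 - 4) - 12 ≡ 8. → (4, 8)
8Q: (4, 8) + (6, 5). λ = (5 - 8)/(6 - 4) ≡ 14/2 mod 17. 2⁻¹ ≡ 9 (mod 17), so λ ≡ 7.
  x = λ² - 4 - 6 = 49 - 10 ≡ 5; y = λ·(4 - 5) - 8 ≡ 2. → (5, 2)
9Q: (5, 2) + (6, 5). λ = (5 - 2)/(6 - 5) ≡ 3/1 mod 17. 1⁻¹ ≡ 1 (mod 17), so λ ≡ 3.
  x = λ² - 5 - 6 = 9 - 11 ≡ 15; y = λ·(5 - 15) - 2 ≡ 2. → (15, 2)
10Q: (15, 2) + (6, 5). λ = (5 - 2)/(6 - 15) ≡ 3/8 mod 17. 8⁻¹ ≡ 15 (mod 17), so λ ≡ 11.
  x = λ² - 15 - 6 = 121 - 21 ≡ 15; y = λ·(15 - 15) - 2 ≡ 15. → (15, 15)
11Q: (15, 15) + (6, 5). λ = (5 - 15)/(6 - 15) ≡ 7/8 mod 17. 8⁻¹ ≡ 15 (mod 17) since 8·15 = 120 ≡ 1, so λ ≡ 3.
  x = λ² - 15 - 6 = 9 - 21 ≡ 5; y = λ·(15 - 5) - 15 ≡ 15. → (5, 15)

(5, 15)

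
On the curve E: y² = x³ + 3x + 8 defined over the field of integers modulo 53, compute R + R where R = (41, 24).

(14, 12)

tangent at (41, 24): λ = (3·41² + 3)/(2·24) ≡ 11/48. 48⁻¹ ≡ 21 (mod 53) since 48·21 = 1008 ≡ 1, so λ ≡ 11·21 ≡ 19.
  x = λ² - 41 - 41 = 361 - 82 ≡ 14; y = λ·(41 - 14) - 24 ≡ 12. → (14, 12)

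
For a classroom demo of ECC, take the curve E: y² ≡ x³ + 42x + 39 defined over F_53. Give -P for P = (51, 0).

-(51, 0) = (51, -0 mod 53) = (51, 0).

(51, 0)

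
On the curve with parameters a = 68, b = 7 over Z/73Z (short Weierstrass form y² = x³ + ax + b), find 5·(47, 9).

(27, 8)

Write P = (47, 9).
Repeated addition: build up to 5P.
2P: tangent at (47, 9): λ = (3·47² + 68)/(2·9) ≡ 52/18. 18⁻¹ ≡ 69 (mod 73), so λ ≡ 52·69 ≡ 11.
  x = λ² - 47 - 47 = 121 - 94 ≡ 27; y = λ·(47 - 27) - 9 ≡ 65. → (27, 65)
3P: (27, 65) + (47, 9). λ = (9 - 65)/(47 - 27) ≡ 17/20 mod 73. 20⁻¹ ≡ 11 (mod 73) since 20·11 = 220 ≡ 1, so λ ≡ 41.
  x = λ² - 27 - 47 = 1681 - 74 ≡ 1; y = λ·(27 - 1) - 65 ≡ 52. → (1, 52)
4P: (1, 52) + (47, 9). λ = (9 - 52)/(47 - 1) ≡ 30/46 mod 73. 46⁻¹ ≡ 27 (mod 73) since 46·27 = 1242 ≡ 1, so λ ≡ 7.
  x = λ² - 1 - 47 = 49 - 48 ≡ 1; y = λ·(1 - 1) - 52 ≡ 21. → (1, 21)
5P: (1, 21) + (47, 9). λ = (9 - 21)/(47 - 1) ≡ 61/46 mod 73. 46⁻¹ ≡ 27 (mod 73), so λ ≡ 41.
  x = λ² - 1 - 47 = 1681 - 48 ≡ 27; y = λ·(1 - 27) - 21 ≡ 8. → (27, 8)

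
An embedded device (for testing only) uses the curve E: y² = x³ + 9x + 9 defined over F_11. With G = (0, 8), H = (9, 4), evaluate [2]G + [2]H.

(0, 3)

First 2G:
Repeated addition: build up to 2G.
2G: tangent at (0, 8): λ = (3·0² + 9)/(2·8) ≡ 9/5. 5⁻¹ ≡ 9 (mod 11) since 5·9 = 45 ≡ 1, so λ ≡ 9·9 ≡ 4.
  x = λ² - 0 - 0 = 16 - 0 ≡ 5; y = λ·(0 - 5) - 8 ≡ 5. → (5, 5)
2G = (5, 5).
Next 2H:
Repeated addition: build up to 2H.
2H: tangent at (9, 4): λ = (3·9² + 9)/(2·4) ≡ 10/8. 8⁻¹ ≡ 7 (mod 11), so λ ≡ 10·7 ≡ 4.
  x = λ² - 9 - 9 = 16 - 18 ≡ 9; y = λ·(9 - 9) - 4 ≡ 7. → (9, 7)
2H = (9, 7).
Finally 2G + 2H:
(5, 5) + (9, 7). λ = (7 - 5)/(9 - 5) ≡ 2/4 mod 11. 4⁻¹ ≡ 3 (mod 11) since 4·3 = 12 ≡ 1, so λ ≡ 6.
  x = λ² - 5 - 9 = 36 - 14 ≡ 0; y = λ·(5 - 0) - 5 ≡ 3. → (0, 3)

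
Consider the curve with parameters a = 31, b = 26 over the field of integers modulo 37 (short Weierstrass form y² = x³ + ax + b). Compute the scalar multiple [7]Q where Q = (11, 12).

Repeated addition: build up to 7Q.
2Q: tangent at (11, 12): λ = (3·11² + 31)/(2·12) ≡ 24/24. 24⁻¹ ≡ 17 (mod 37) since 24·17 = 408 ≡ 1, so λ ≡ 24·17 ≡ 1.
  x = λ² - 11 - 11 = 1 - 22 ≡ 16; y = λ·(11 - 16) - 12 ≡ 20. → (16, 20)
3Q: (16, 20) + (11, 12). λ = (12 - 20)/(11 - 16) ≡ 29/32 mod 37. 32⁻¹ ≡ 22 (mod 37), so λ ≡ 9.
  x = λ² - 16 - 11 = 81 - 27 ≡ 17; y = λ·(16 - 17) - 20 ≡ 8. → (17, 8)
4Q: (17, 8) + (11, 12). λ = (12 - 8)/(11 - 17) ≡ 4/31 mod 37. 31⁻¹ ≡ 6 (mod 37) since 31·6 = 186 ≡ 1, so λ ≡ 24.
  x = λ² - 17 - 11 = 576 - 28 ≡ 30; y = λ·(17 - 30) - 8 ≡ 13. → (30, 13)
5Q: (30, 13) + (11, 12). λ = (12 - 13)/(11 - 30) ≡ 36/18 mod 37. 18⁻¹ ≡ 35 (mod 37), so λ ≡ 2.
  x = λ² - 30 - 11 = 4 - 41 ≡ 0; y = λ·(30 - 0) - 13 ≡ 10. → (0, 10)
6Q: (0, 10) + (11, 12). λ = (12 - 10)/(11 - 0) ≡ 2/11 mod 37. 11⁻¹ ≡ 27 (mod 37), so λ ≡ 17.
  x = λ² - 0 - 11 = 289 - 11 ≡ 19; y = λ·(0 - 19) - 10 ≡ 0. → (19, 0)
7Q: (19, 0) + (11, 12). λ = (12 - 0)/(11 - 19) ≡ 12/29 mod 37. 29⁻¹ ≡ 23 (mod 37), so λ ≡ 17.
  x = λ² - 19 - 11 = 289 - 30 ≡ 0; y = λ·(19 - 0) - 0 ≡ 27. → (0, 27)

(0, 27)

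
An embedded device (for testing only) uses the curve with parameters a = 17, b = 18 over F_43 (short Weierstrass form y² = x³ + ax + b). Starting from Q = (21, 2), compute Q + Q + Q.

Repeated addition: build up to 3Q.
2Q: tangent at (21, 2): λ = (3·21² + 17)/(2·2) ≡ 7/4. 4⁻¹ ≡ 11 (mod 43), so λ ≡ 7·11 ≡ 34.
  x = λ² - 21 - 21 = 1156 - 42 ≡ 39; y = λ·(21 - 39) - 2 ≡ 31. → (39, 31)
3Q: (39, 31) + (21, 2). λ = (2 - 31)/(21 - 39) ≡ 14/25 mod 43. 25⁻¹ ≡ 31 (mod 43), so λ ≡ 4.
  x = λ² - 39 - 21 = 16 - 60 ≡ 42; y = λ·(39 - 42) - 31 ≡ 0. → (42, 0)

(42, 0)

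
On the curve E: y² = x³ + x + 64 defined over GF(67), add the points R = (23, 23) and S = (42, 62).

(27, 64)

(23, 23) + (42, 62). λ = (62 - 23)/(42 - 23) ≡ 39/19 mod 67. 19⁻¹ ≡ 60 (mod 67), so λ ≡ 62.
  x = λ² - 23 - 42 = 3844 - 65 ≡ 27; y = λ·(23 - 27) - 23 ≡ 64. → (27, 64)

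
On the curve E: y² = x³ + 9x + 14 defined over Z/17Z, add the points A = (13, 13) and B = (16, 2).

(13, 13) + (16, 2). λ = (2 - 13)/(16 - 13) ≡ 6/3 mod 17. 3⁻¹ ≡ 6 (mod 17) since 3·6 = 18 ≡ 1, so λ ≡ 2.
  x = λ² - 13 - 16 = 4 - 29 ≡ 9; y = λ·(13 - 9) - 13 ≡ 12. → (9, 12)

(9, 12)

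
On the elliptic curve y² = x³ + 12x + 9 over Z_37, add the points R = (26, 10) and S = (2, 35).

(26, 10) + (2, 35). λ = (35 - 10)/(2 - 26) ≡ 25/13 mod 37. 13⁻¹ ≡ 20 (mod 37), so λ ≡ 19.
  x = λ² - 26 - 2 = 361 - 28 ≡ 0; y = λ·(26 - 0) - 10 ≡ 3. → (0, 3)

(0, 3)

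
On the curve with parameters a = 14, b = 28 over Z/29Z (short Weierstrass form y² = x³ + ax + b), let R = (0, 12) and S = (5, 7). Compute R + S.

(0, 12) + (5, 7). λ = (7 - 12)/(5 - 0) ≡ 24/5 mod 29. 5⁻¹ ≡ 6 (mod 29) since 5·6 = 30 ≡ 1, so λ ≡ 28.
  x = λ² - 0 - 5 = 784 - 5 ≡ 25; y = λ·(0 - 25) - 12 ≡ 13. → (25, 13)

(25, 13)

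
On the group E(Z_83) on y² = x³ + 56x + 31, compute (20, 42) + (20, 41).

The two points share x = 20 and their y-coordinates satisfy 42 + 41 ≡ 0 (mod 83), so they are inverses. Their sum is the point at infinity.

O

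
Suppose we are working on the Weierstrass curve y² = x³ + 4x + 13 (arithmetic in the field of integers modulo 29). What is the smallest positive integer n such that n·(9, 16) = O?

9

2P: tangent at (9, 16): λ = (3·9² + 4)/(2·16) ≡ 15/3. 3⁻¹ ≡ 10 (mod 29), so λ ≡ 15·10 ≡ 5.
  x = λ² - 9 - 9 = 25 - 18 ≡ 7; y = λ·(9 - 7) - 16 ≡ 23. → (7, 23)
3P: (7, 23) + (9, 16). λ = (16 - 23)/(9 - 7) ≡ 22/2 mod 29. 2⁻¹ ≡ 15 (mod 29), so λ ≡ 11.
  x = λ² - 7 - 9 = 121 - 16 ≡ 18; y = λ·(7 - 18) - 23 ≡ 1. → (18, 1)
4P: (18, 1) + (9, 16). λ = (16 - 1)/(9 - 18) ≡ 15/20 mod 29. 20⁻¹ ≡ 16 (mod 29) since 20·16 = 320 ≡ 1, so λ ≡ 8.
  x = λ² - 18 - 9 = 64 - 27 ≡ 8; y = λ·(18 - 8) - 1 ≡ 21. → (8, 21)
5P: (8, 21) + (9, 16). λ = (16 - 21)/(9 - 8) ≡ 24/1 mod 29. 1⁻¹ ≡ 1 (mod 29), so λ ≡ 24.
  x = λ² - 8 - 9 = 576 - 17 ≡ 8; y = λ·(8 - 8) - 21 ≡ 8. → (8, 8)
6P: (8, 8) + (9, 16). λ = (16 - 8)/(9 - 8) ≡ 8/1 mod 29. 1⁻¹ ≡ 1 (mod 29), so λ ≡ 8.
  x = λ² - 8 - 9 = 64 - 17 ≡ 18; y = λ·(8 - 18) - 8 ≡ 28. → (18, 28)
7P: (18, 28) + (9, 16). λ = (16 - 28)/(9 - 18) ≡ 17/20 mod 29. 20⁻¹ ≡ 16 (mod 29) since 20·16 = 320 ≡ 1, so λ ≡ 11.
  x = λ² - 18 - 9 = 121 - 27 ≡ 7; y = λ·(18 - 7) - 28 ≡ 6. → (7, 6)
8P: (7, 6) + (9, 16). λ = (16 - 6)/(9 - 7) ≡ 10/2 mod 29. 2⁻¹ ≡ 15 (mod 29), so λ ≡ 5.
  x = λ² - 7 - 9 = 25 - 16 ≡ 9; y = λ·(7 - 9) - 6 ≡ 13. → (9, 13)
9P: (9, 13) + (9, 16): same x and y₁ ≡ -y₂, so the sum is O.
9P = O, so the order is 9.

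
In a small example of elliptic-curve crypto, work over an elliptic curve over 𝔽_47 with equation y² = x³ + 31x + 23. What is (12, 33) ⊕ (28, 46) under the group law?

(24, 16)

(12, 33) + (28, 46). λ = (46 - 33)/(28 - 12) ≡ 13/16 mod 47. 16⁻¹ ≡ 3 (mod 47), so λ ≡ 39.
  x = λ² - 12 - 28 = 1521 - 40 ≡ 24; y = λ·(12 - 24) - 33 ≡ 16. → (24, 16)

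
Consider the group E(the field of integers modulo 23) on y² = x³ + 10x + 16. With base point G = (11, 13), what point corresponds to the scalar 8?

(19, 2)

Double-and-add on 8 = (1000)₂. Start with G = (11, 13) for the leading 1-bit.
double: tangent at (11, 13): λ = (3·11² + 10)/(2·13) ≡ 5/3. 3⁻¹ ≡ 8 (mod 23), so λ ≡ 5·8 ≡ 17.
  x = λ² - 11 - 11 = 289 - 22 ≡ 14; y = λ·(11 - 14) - 13 ≡ 5. → (14, 5)
double: tangent at (14, 5): λ = (3·14² + 10)/(2·5) ≡ 0/10. 10⁻¹ ≡ 7 (mod 23) since 10·7 = 70 ≡ 1, so λ ≡ 0·7 ≡ 0.
  x = λ² - 14 - 14 = 0 - 28 ≡ 18; y = λ·(14 - 18) - 5 ≡ 18. → (18, 18)
double: tangent at (18, 18): λ = (3·18² + 10)/(2·18) ≡ 16/13. 13⁻¹ ≡ 16 (mod 23), so λ ≡ 16·16 ≡ 3.
  x = λ² - 18 - 18 = 9 - 36 ≡ 19; y = λ·(18 - 19) - 18 ≡ 2. → (19, 2)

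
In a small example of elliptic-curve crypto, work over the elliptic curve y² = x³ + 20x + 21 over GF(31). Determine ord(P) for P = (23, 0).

2P: (23, 0) + (23, 0): same x and y₁ ≡ -y₂, so the sum is ∞.
2P = ∞, so the order is 2.

2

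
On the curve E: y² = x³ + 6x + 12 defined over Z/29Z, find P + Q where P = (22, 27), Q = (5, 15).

(3, 12)

(22, 27) + (5, 15). λ = (15 - 27)/(5 - 22) ≡ 17/12 mod 29. 12⁻¹ ≡ 17 (mod 29), so λ ≡ 28.
  x = λ² - 22 - 5 = 784 - 27 ≡ 3; y = λ·(22 - 3) - 27 ≡ 12. → (3, 12)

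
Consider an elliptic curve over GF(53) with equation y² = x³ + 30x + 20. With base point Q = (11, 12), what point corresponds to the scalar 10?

(30, 28)

Double-and-add on 10 = (1010)₂. Start with Q = (11, 12) for the leading 1-bit.
double: tangent at (11, 12): λ = (3·11² + 30)/(2·12) ≡ 22/24. 24⁻¹ ≡ 42 (mod 53), so λ ≡ 22·42 ≡ 23.
  x = λ² - 11 - 11 = 529 - 22 ≡ 30; y = λ·(11 - 30) - 12 ≡ 28. → (30, 28)
double: tangent at (30, 28): λ = (3·30² + 30)/(2·28) ≡ 27/3. 3⁻¹ ≡ 18 (mod 53), so λ ≡ 27·18 ≡ 9.
  x = λ² - 30 - 30 = 81 - 60 ≡ 21; y = λ·(30 - 21) - 28 ≡ 0. → (21, 0)
add Q: (21, 0) + (11, 12). λ = (12 - 0)/(11 - 21) ≡ 12/43 mod 53. 43⁻¹ ≡ 37 (mod 53) since 43·37 = 1591 ≡ 1, so λ ≡ 20.
  x = λ² - 21 - 11 = 400 - 32 ≡ 50; y = λ·(21 - 50) - 0 ≡ 3. → (50, 3)
double: tangent at (50, 3): λ = (3·50² + 30)/(2·3) ≡ 4/6. 6⁻¹ ≡ 9 (mod 53), so λ ≡ 4·9 ≡ 36.
  x = λ² - 50 - 50 = 1296 - 100 ≡ 30; y = λ·(50 - 30) - 3 ≡ 28. → (30, 28)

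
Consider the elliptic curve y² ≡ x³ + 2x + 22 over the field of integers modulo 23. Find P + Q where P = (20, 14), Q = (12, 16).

(20, 14) + (12, 16). λ = (16 - 14)/(12 - 20) ≡ 2/15 mod 23. 15⁻¹ ≡ 20 (mod 23), so λ ≡ 17.
  x = λ² - 20 - 12 = 289 - 32 ≡ 4; y = λ·(20 - 4) - 14 ≡ 5. → (4, 5)

(4, 5)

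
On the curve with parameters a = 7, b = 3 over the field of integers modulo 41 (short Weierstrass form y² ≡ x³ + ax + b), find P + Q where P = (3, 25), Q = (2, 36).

(34, 29)

(3, 25) + (2, 36). λ = (36 - 25)/(2 - 3) ≡ 11/40 mod 41. 40⁻¹ ≡ 40 (mod 41), so λ ≡ 30.
  x = λ² - 3 - 2 = 900 - 5 ≡ 34; y = λ·(3 - 34) - 25 ≡ 29. → (34, 29)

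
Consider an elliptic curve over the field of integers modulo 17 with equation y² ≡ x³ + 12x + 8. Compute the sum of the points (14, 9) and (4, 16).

(0, 5)

(14, 9) + (4, 16). λ = (16 - 9)/(4 - 14) ≡ 7/7 mod 17. 7⁻¹ ≡ 5 (mod 17) since 7·5 = 35 ≡ 1, so λ ≡ 1.
  x = λ² - 14 - 4 = 1 - 18 ≡ 0; y = λ·(14 - 0) - 9 ≡ 5. → (0, 5)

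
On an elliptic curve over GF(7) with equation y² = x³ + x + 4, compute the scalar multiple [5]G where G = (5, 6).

Double-and-add on 5 = (101)₂. Start with G = (5, 6) for the leading 1-bit.
double: tangent at (5, 6): λ = (3·5² + 1)/(2·6) ≡ 6/5. 5⁻¹ ≡ 3 (mod 7), so λ ≡ 6·3 ≡ 4.
  x = λ² - 5 - 5 = 16 - 10 ≡ 6; y = λ·(5 - 6) - 6 ≡ 4. → (6, 4)
double: tangent at (6, 4): λ = (3·6² + 1)/(2·4) ≡ 4/1. 1⁻¹ ≡ 1 (mod 7), so λ ≡ 4·1 ≡ 4.
  x = λ² - 6 - 6 = 16 - 12 ≡ 4; y = λ·(6 - 4) - 4 ≡ 4. → (4, 4)
add G: (4, 4) + (5, 6). λ = (6 - 4)/(5 - 4) ≡ 2/1 mod 7. 1⁻¹ ≡ 1 (mod 7), so λ ≡ 2.
  x = λ² - 4 - 5 = 4 - 9 ≡ 2; y = λ·(4 - 2) - 4 ≡ 0. → (2, 0)

(2, 0)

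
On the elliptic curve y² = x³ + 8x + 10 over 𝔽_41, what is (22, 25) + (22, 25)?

tangent at (22, 25): λ = (3·22² + 8)/(2·25) ≡ 25/9. 9⁻¹ ≡ 32 (mod 41), so λ ≡ 25·32 ≡ 21.
  x = λ² - 22 - 22 = 441 - 44 ≡ 28; y = λ·(22 - 28) - 25 ≡ 13. → (28, 13)

(28, 13)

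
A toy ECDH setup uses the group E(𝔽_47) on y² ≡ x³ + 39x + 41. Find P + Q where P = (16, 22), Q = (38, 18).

(21, 43)

(16, 22) + (38, 18). λ = (18 - 22)/(38 - 16) ≡ 43/22 mod 47. 22⁻¹ ≡ 15 (mod 47) since 22·15 = 330 ≡ 1, so λ ≡ 34.
  x = λ² - 16 - 38 = 1156 - 54 ≡ 21; y = λ·(16 - 21) - 22 ≡ 43. → (21, 43)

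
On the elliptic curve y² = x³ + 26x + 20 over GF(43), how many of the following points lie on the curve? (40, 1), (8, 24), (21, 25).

(40, 1): 1² ≡ 1, rhs ≡ 1 → on.
(8, 24): 24² ≡ 17, rhs ≡ 9 → off.
(21, 25): 25² ≡ 23, rhs ≡ 23 → on.

2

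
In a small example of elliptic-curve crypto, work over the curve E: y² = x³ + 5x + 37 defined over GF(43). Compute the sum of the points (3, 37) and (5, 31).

(3, 37) + (5, 31). λ = (31 - 37)/(5 - 3) ≡ 37/2 mod 43. 2⁻¹ ≡ 22 (mod 43) since 2·22 = 44 ≡ 1, so λ ≡ 40.
  x = λ² - 3 - 5 = 1600 - 8 ≡ 1; y = λ·(3 - 1) - 37 ≡ 0. → (1, 0)

(1, 0)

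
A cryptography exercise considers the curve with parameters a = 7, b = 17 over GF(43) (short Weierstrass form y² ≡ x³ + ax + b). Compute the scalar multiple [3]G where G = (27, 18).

(6, 19)

Repeated addition: build up to 3G.
2G: tangent at (27, 18): λ = (3·27² + 7)/(2·18) ≡ 1/36. 36⁻¹ ≡ 6 (mod 43) since 36·6 = 216 ≡ 1, so λ ≡ 1·6 ≡ 6.
  x = λ² - 27 - 27 = 36 - 54 ≡ 25; y = λ·(27 - 25) - 18 ≡ 37. → (25, 37)
3G: (25, 37) + (27, 18). λ = (18 - 37)/(27 - 25) ≡ 24/2 mod 43. 2⁻¹ ≡ 22 (mod 43), so λ ≡ 12.
  x = λ² - 25 - 27 = 144 - 52 ≡ 6; y = λ·(25 - 6) - 37 ≡ 19. → (6, 19)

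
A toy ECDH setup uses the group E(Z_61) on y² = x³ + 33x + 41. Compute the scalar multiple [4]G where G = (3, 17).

(21, 28)

Double-and-add on 4 = (100)₂. Start with G = (3, 17) for the leading 1-bit.
double: tangent at (3, 17): λ = (3·3² + 33)/(2·17) ≡ 60/34. 34⁻¹ ≡ 9 (mod 61) since 34·9 = 306 ≡ 1, so λ ≡ 60·9 ≡ 52.
  x = λ² - 3 - 3 = 2704 - 6 ≡ 14; y = λ·(3 - 14) - 17 ≡ 21. → (14, 21)
double: tangent at (14, 21): λ = (3·14² + 33)/(2·21) ≡ 11/42. 42⁻¹ ≡ 16 (mod 61) since 42·16 = 672 ≡ 1, so λ ≡ 11·16 ≡ 54.
  x = λ² - 14 - 14 = 2916 - 28 ≡ 21; y = λ·(14 - 21) - 21 ≡ 28. → (21, 28)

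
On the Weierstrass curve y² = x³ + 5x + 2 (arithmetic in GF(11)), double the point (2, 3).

(8, 2)

tangent at (2, 3): λ = (3·2² + 5)/(2·3) ≡ 6/6. 6⁻¹ ≡ 2 (mod 11), so λ ≡ 6·2 ≡ 1.
  x = λ² - 2 - 2 = 1 - 4 ≡ 8; y = λ·(2 - 8) - 3 ≡ 2. → (8, 2)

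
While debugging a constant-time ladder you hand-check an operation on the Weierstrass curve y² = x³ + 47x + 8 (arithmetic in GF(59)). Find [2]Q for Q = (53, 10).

tangent at (53, 10): λ = (3·53² + 47)/(2·10) ≡ 37/20. 20⁻¹ ≡ 3 (mod 59), so λ ≡ 37·3 ≡ 52.
  x = λ² - 53 - 53 = 2704 - 106 ≡ 2; y = λ·(53 - 2) - 10 ≡ 46. → (2, 46)

(2, 46)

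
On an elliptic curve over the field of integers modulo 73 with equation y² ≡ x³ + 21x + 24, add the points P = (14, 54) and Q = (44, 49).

(14, 54) + (44, 49). λ = (49 - 54)/(44 - 14) ≡ 68/30 mod 73. 30⁻¹ ≡ 56 (mod 73), so λ ≡ 12.
  x = λ² - 14 - 44 = 144 - 58 ≡ 13; y = λ·(14 - 13) - 54 ≡ 31. → (13, 31)

(13, 31)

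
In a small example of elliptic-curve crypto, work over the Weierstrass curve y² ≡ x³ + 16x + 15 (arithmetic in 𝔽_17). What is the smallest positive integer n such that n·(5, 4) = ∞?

5

2P: tangent at (5, 4): λ = (3·5² + 16)/(2·4) ≡ 6/8. 8⁻¹ ≡ 15 (mod 17), so λ ≡ 6·15 ≡ 5.
  x = λ² - 5 - 5 = 25 - 10 ≡ 15; y = λ·(5 - 15) - 4 ≡ 14. → (15, 14)
3P: (15, 14) + (5, 4). λ = (4 - 14)/(5 - 15) ≡ 7/7 mod 17. 7⁻¹ ≡ 5 (mod 17), so λ ≡ 1.
  x = λ² - 15 - 5 = 1 - 20 ≡ 15; y = λ·(15 - 15) - 14 ≡ 3. → (15, 3)
4P: (15, 3) + (5, 4). λ = (4 - 3)/(5 - 15) ≡ 1/7 mod 17. 7⁻¹ ≡ 5 (mod 17), so λ ≡ 5.
  x = λ² - 15 - 5 = 25 - 20 ≡ 5; y = λ·(15 - 5) - 3 ≡ 13. → (5, 13)
5P: (5, 13) + (5, 4): same x and y₁ ≡ -y₂, so the sum is ∞.
5P = ∞, so the order is 5.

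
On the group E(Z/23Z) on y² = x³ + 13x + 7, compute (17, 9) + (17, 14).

The two points share x = 17 and their y-coordinates satisfy 9 + 14 ≡ 0 (mod 23), so they are inverses. Their sum is O.

O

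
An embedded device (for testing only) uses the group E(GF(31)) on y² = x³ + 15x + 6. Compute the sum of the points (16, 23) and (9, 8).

(3, 27)

(16, 23) + (9, 8). λ = (8 - 23)/(9 - 16) ≡ 16/24 mod 31. 24⁻¹ ≡ 22 (mod 31), so λ ≡ 11.
  x = λ² - 16 - 9 = 121 - 25 ≡ 3; y = λ·(16 - 3) - 23 ≡ 27. → (3, 27)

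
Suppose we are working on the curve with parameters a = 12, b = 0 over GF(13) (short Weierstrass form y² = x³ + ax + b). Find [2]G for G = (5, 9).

(0, 0)

tangent at (5, 9): λ = (3·5² + 12)/(2·9) ≡ 9/5. 5⁻¹ ≡ 8 (mod 13), so λ ≡ 9·8 ≡ 7.
  x = λ² - 5 - 5 = 49 - 10 ≡ 0; y = λ·(5 - 0) - 9 ≡ 0. → (0, 0)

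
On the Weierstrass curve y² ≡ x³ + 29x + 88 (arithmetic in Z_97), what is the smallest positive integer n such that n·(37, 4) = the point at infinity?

5

2P: tangent at (37, 4): λ = (3·37² + 29)/(2·4) ≡ 62/8. 8⁻¹ ≡ 85 (mod 97) since 8·85 = 680 ≡ 1, so λ ≡ 62·85 ≡ 32.
  x = λ² - 37 - 37 = 1024 - 74 ≡ 77; y = λ·(37 - 77) - 4 ≡ 74. → (77, 74)
3P: (77, 74) + (37, 4). λ = (4 - 74)/(37 - 77) ≡ 27/57 mod 97. 57⁻¹ ≡ 80 (mod 97), so λ ≡ 26.
  x = λ² - 77 - 37 = 676 - 114 ≡ 77; y = λ·(77 - 77) - 74 ≡ 23. → (77, 23)
4P: (77, 23) + (37, 4). λ = (4 - 23)/(37 - 77) ≡ 78/57 mod 97. 57⁻¹ ≡ 80 (mod 97) since 57·80 = 4560 ≡ 1, so λ ≡ 32.
  x = λ² - 77 - 37 = 1024 - 114 ≡ 37; y = λ·(77 - 37) - 23 ≡ 93. → (37, 93)
5P: (37, 93) + (37, 4): same x and y₁ ≡ -y₂, so the sum is the point at infinity.
5P = the point at infinity, so the order is 5.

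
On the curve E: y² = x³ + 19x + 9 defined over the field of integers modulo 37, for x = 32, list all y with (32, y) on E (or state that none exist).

14, 23

x³ + 19x + 9 = 33385 ≡ 11 (mod 37).
Square roots of 11 mod 37: 14 and 23 (since 14² = 196 ≡ 11).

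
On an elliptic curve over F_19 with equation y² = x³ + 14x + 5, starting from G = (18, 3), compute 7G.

Repeated addition: build up to 7G.
2G: tangent at (18, 3): λ = (3·18² + 14)/(2·3) ≡ 17/6. 6⁻¹ ≡ 16 (mod 19), so λ ≡ 17·16 ≡ 6.
  x = λ² - 18 - 18 = 36 - 36 ≡ 0; y = λ·(18 - 0) - 3 ≡ 10. → (0, 10)
3G: (0, 10) + (18, 3). λ = (3 - 10)/(18 - 0) ≡ 12/18 mod 19. 18⁻¹ ≡ 18 (mod 19), so λ ≡ 7.
  x = λ² - 0 - 18 = 49 - 18 ≡ 12; y = λ·(0 - 12) - 10 ≡ 1. → (12, 1)
4G: (12, 1) + (18, 3). λ = (3 - 1)/(18 - 12) ≡ 2/6 mod 19. 6⁻¹ ≡ 16 (mod 19) since 6·16 = 96 ≡ 1, so λ ≡ 13.
  x = λ² - 12 - 18 = 169 - 30 ≡ 6; y = λ·(12 - 6) - 1 ≡ 1. → (6, 1)
5G: (6, 1) + (18, 3). λ = (3 - 1)/(18 - 6) ≡ 2/12 mod 19. 12⁻¹ ≡ 8 (mod 19), so λ ≡ 16.
  x = λ² - 6 - 18 = 256 - 24 ≡ 4; y = λ·(6 - 4) - 1 ≡ 12. → (4, 12)
6G: (4, 12) + (18, 3). λ = (3 - 12)/(18 - 4) ≡ 10/14 mod 19. 14⁻¹ ≡ 15 (mod 19) since 14·15 = 210 ≡ 1, so λ ≡ 17.
  x = λ² - 4 - 18 = 289 - 22 ≡ 1; y = λ·(4 - 1) - 12 ≡ 1. → (1, 1)
7G: (1, 1) + (18, 3). λ = (3 - 1)/(18 - 1) ≡ 2/17 mod 19. 17⁻¹ ≡ 9 (mod 19) since 17·9 = 153 ≡ 1, so λ ≡ 18.
  x = λ² - 1 - 18 = 324 - 19 ≡ 1; y = λ·(1 - 1) - 1 ≡ 18. → (1, 18)

(1, 18)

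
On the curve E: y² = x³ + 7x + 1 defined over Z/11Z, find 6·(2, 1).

Write Q = (2, 1).
Repeated addition: build up to 6Q.
2Q: tangent at (2, 1): λ = (3·2² + 7)/(2·1) ≡ 8/2. 2⁻¹ ≡ 6 (mod 11), so λ ≡ 8·6 ≡ 4.
  x = λ² - 2 - 2 = 16 - 4 ≡ 1; y = λ·(2 - 1) - 1 ≡ 3. → (1, 3)
3Q: (1, 3) + (2, 1). λ = (1 - 3)/(2 - 1) ≡ 9/1 mod 11. 1⁻¹ ≡ 1 (mod 11) since 1·1 = 1 ≡ 1, so λ ≡ 9.
  x = λ² - 1 - 2 = 81 - 3 ≡ 1; y = λ·(1 - 1) - 3 ≡ 8. → (1, 8)
4Q: (1, 8) + (2, 1). λ = (1 - 8)/(2 - 1) ≡ 4/1 mod 11. 1⁻¹ ≡ 1 (mod 11) since 1·1 = 1 ≡ 1, so λ ≡ 4.
  x = λ² - 1 - 2 = 16 - 3 ≡ 2; y = λ·(1 - 2) - 8 ≡ 10. → (2, 10)
5Q: (2, 10) + (2, 1): same x and y₁ ≡ -y₂, so the sum is 𝒪.
6Q: 𝒪 + (2, 1) = (2, 1) (identity).

(2, 1)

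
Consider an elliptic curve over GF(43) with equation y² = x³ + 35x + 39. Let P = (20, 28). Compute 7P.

Repeated addition: build up to 7P.
2P: tangent at (20, 28): λ = (3·20² + 35)/(2·28) ≡ 31/13. 13⁻¹ ≡ 10 (mod 43) since 13·10 = 130 ≡ 1, so λ ≡ 31·10 ≡ 9.
  x = λ² - 20 - 20 = 81 - 40 ≡ 41; y = λ·(20 - 41) - 28 ≡ 41. → (41, 41)
3P: (41, 41) + (20, 28). λ = (28 - 41)/(20 - 41) ≡ 30/22 mod 43. 22⁻¹ ≡ 2 (mod 43), so λ ≡ 17.
  x = λ² - 41 - 20 = 289 - 61 ≡ 13; y = λ·(41 - 13) - 41 ≡ 5. → (13, 5)
4P: (13, 5) + (20, 28). λ = (28 - 5)/(20 - 13) ≡ 23/7 mod 43. 7⁻¹ ≡ 37 (mod 43), so λ ≡ 34.
  x = λ² - 13 - 20 = 1156 - 33 ≡ 5; y = λ·(13 - 5) - 5 ≡ 9. → (5, 9)
5P: (5, 9) + (20, 28). λ = (28 - 9)/(20 - 5) ≡ 19/15 mod 43. 15⁻¹ ≡ 23 (mod 43) since 15·23 = 345 ≡ 1, so λ ≡ 7.
  x = λ² - 5 - 20 = 49 - 25 ≡ 24; y = λ·(5 - 24) - 9 ≡ 30. → (24, 30)
6P: (24, 30) + (20, 28). λ = (28 - 30)/(20 - 24) ≡ 41/39 mod 43. 39⁻¹ ≡ 32 (mod 43) since 39·32 = 1248 ≡ 1, so λ ≡ 22.
  x = λ² - 24 - 20 = 484 - 44 ≡ 10; y = λ·(24 - 10) - 30 ≡ 20. → (10, 20)
7P: (10, 20) + (20, 28). λ = (28 - 20)/(20 - 10) ≡ 8/10 mod 43. 10⁻¹ ≡ 13 (mod 43) since 10·13 = 130 ≡ 1, so λ ≡ 18.
  x = λ² - 10 - 20 = 324 - 30 ≡ 36; y = λ·(10 - 36) - 20 ≡ 28. → (36, 28)

(36, 28)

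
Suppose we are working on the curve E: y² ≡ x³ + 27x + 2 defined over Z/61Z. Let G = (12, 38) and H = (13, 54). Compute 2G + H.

First 2G:
Repeated addition: build up to 2G.
2G: tangent at (12, 38): λ = (3·12² + 27)/(2·38) ≡ 32/15. 15⁻¹ ≡ 57 (mod 61), so λ ≡ 32·57 ≡ 55.
  x = λ² - 12 - 12 = 3025 - 24 ≡ 12; y = λ·(12 - 12) - 38 ≡ 23. → (12, 23)
2G = (12, 23).
Finally 2G + H:
(12, 23) + (13, 54). λ = (54 - 23)/(13 - 12) ≡ 31/1 mod 61. 1⁻¹ ≡ 1 (mod 61), so λ ≡ 31.
  x = λ² - 12 - 13 = 961 - 25 ≡ 21; y = λ·(12 - 21) - 23 ≡ 3. → (21, 3)

(21, 3)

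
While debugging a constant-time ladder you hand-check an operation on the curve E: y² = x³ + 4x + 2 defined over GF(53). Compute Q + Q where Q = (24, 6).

(14, 24)

tangent at (24, 6): λ = (3·24² + 4)/(2·6) ≡ 36/12. 12⁻¹ ≡ 31 (mod 53), so λ ≡ 36·31 ≡ 3.
  x = λ² - 24 - 24 = 9 - 48 ≡ 14; y = λ·(24 - 14) - 6 ≡ 24. → (14, 24)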